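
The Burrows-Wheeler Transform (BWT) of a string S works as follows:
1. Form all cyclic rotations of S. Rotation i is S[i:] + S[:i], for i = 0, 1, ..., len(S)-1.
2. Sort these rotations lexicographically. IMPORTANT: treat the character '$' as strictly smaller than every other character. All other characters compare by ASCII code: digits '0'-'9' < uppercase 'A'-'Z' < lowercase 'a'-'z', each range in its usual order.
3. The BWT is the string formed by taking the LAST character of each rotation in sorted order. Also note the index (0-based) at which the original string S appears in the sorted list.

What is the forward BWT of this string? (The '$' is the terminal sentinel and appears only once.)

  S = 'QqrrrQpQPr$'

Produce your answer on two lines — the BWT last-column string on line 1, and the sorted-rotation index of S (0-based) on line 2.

Answer: rQpr$QQPrrq
4

Derivation:
All 11 rotations (rotation i = S[i:]+S[:i]):
  rot[0] = QqrrrQpQPr$
  rot[1] = qrrrQpQPr$Q
  rot[2] = rrrQpQPr$Qq
  rot[3] = rrQpQPr$Qqr
  rot[4] = rQpQPr$Qqrr
  rot[5] = QpQPr$Qqrrr
  rot[6] = pQPr$QqrrrQ
  rot[7] = QPr$QqrrrQp
  rot[8] = Pr$QqrrrQpQ
  rot[9] = r$QqrrrQpQP
  rot[10] = $QqrrrQpQPr
Sorted (with $ < everything):
  sorted[0] = $QqrrrQpQPr  (last char: 'r')
  sorted[1] = Pr$QqrrrQpQ  (last char: 'Q')
  sorted[2] = QPr$QqrrrQp  (last char: 'p')
  sorted[3] = QpQPr$Qqrrr  (last char: 'r')
  sorted[4] = QqrrrQpQPr$  (last char: '$')
  sorted[5] = pQPr$QqrrrQ  (last char: 'Q')
  sorted[6] = qrrrQpQPr$Q  (last char: 'Q')
  sorted[7] = r$QqrrrQpQP  (last char: 'P')
  sorted[8] = rQpQPr$Qqrr  (last char: 'r')
  sorted[9] = rrQpQPr$Qqr  (last char: 'r')
  sorted[10] = rrrQpQPr$Qq  (last char: 'q')
Last column: rQpr$QQPrrq
Original string S is at sorted index 4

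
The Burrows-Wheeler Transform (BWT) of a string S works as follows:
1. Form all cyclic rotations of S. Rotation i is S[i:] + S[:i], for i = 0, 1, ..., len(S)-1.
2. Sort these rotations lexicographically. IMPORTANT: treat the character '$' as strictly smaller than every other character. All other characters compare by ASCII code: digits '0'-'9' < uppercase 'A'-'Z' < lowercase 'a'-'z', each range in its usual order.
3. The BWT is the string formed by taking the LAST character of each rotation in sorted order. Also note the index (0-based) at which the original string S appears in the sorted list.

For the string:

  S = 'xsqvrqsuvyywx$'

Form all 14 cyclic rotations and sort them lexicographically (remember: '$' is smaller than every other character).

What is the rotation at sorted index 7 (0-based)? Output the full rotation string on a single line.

Answer: vrqsuvyywx$xsq

Derivation:
All 14 rotations (rotation i = S[i:]+S[:i]):
  rot[0] = xsqvrqsuvyywx$
  rot[1] = sqvrqsuvyywx$x
  rot[2] = qvrqsuvyywx$xs
  rot[3] = vrqsuvyywx$xsq
  rot[4] = rqsuvyywx$xsqv
  rot[5] = qsuvyywx$xsqvr
  rot[6] = suvyywx$xsqvrq
  rot[7] = uvyywx$xsqvrqs
  rot[8] = vyywx$xsqvrqsu
  rot[9] = yywx$xsqvrqsuv
  rot[10] = ywx$xsqvrqsuvy
  rot[11] = wx$xsqvrqsuvyy
  rot[12] = x$xsqvrqsuvyyw
  rot[13] = $xsqvrqsuvyywx
Sorted (with $ < everything):
  sorted[0] = $xsqvrqsuvyywx
  sorted[1] = qsuvyywx$xsqvr
  sorted[2] = qvrqsuvyywx$xs
  sorted[3] = rqsuvyywx$xsqv
  sorted[4] = sqvrqsuvyywx$x
  sorted[5] = suvyywx$xsqvrq
  sorted[6] = uvyywx$xsqvrqs
  sorted[7] = vrqsuvyywx$xsq
  sorted[8] = vyywx$xsqvrqsu
  sorted[9] = wx$xsqvrqsuvyy
  sorted[10] = x$xsqvrqsuvyyw
  sorted[11] = xsqvrqsuvyywx$
  sorted[12] = ywx$xsqvrqsuvy
  sorted[13] = yywx$xsqvrqsuv
sorted[7] = vrqsuvyywx$xsq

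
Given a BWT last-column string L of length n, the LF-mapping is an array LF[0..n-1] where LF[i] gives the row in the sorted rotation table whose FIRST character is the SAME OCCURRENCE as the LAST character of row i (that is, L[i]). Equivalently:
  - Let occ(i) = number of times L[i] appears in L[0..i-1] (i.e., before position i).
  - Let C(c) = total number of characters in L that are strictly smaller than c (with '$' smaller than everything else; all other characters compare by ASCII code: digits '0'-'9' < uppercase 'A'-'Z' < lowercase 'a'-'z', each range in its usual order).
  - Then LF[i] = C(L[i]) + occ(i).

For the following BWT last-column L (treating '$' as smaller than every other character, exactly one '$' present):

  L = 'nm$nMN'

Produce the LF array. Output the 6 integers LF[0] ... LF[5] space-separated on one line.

Answer: 4 3 0 5 1 2

Derivation:
Char counts: '$':1, 'M':1, 'N':1, 'm':1, 'n':2
C (first-col start): C('$')=0, C('M')=1, C('N')=2, C('m')=3, C('n')=4
L[0]='n': occ=0, LF[0]=C('n')+0=4+0=4
L[1]='m': occ=0, LF[1]=C('m')+0=3+0=3
L[2]='$': occ=0, LF[2]=C('$')+0=0+0=0
L[3]='n': occ=1, LF[3]=C('n')+1=4+1=5
L[4]='M': occ=0, LF[4]=C('M')+0=1+0=1
L[5]='N': occ=0, LF[5]=C('N')+0=2+0=2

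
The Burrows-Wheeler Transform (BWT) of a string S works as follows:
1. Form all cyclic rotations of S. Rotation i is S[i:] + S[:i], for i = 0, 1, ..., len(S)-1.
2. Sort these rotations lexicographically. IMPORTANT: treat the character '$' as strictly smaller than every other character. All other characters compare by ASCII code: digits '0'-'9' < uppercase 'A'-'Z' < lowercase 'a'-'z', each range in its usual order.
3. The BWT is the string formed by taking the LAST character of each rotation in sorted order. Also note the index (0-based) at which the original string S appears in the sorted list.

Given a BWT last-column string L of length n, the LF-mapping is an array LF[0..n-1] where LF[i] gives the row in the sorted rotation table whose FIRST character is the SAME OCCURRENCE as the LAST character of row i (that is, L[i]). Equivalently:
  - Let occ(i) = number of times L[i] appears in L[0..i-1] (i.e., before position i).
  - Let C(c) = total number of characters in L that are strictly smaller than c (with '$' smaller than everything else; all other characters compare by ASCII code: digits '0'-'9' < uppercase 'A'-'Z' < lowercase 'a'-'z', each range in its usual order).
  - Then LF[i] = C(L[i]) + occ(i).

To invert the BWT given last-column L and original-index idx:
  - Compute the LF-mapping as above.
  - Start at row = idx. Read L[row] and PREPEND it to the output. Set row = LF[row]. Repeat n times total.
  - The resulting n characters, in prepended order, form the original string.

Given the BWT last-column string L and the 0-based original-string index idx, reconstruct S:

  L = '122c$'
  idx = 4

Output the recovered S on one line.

Answer: c221$

Derivation:
LF mapping: 1 2 3 4 0
Walk LF starting at row 4, prepending L[row]:
  step 1: row=4, L[4]='$', prepend. Next row=LF[4]=0
  step 2: row=0, L[0]='1', prepend. Next row=LF[0]=1
  step 3: row=1, L[1]='2', prepend. Next row=LF[1]=2
  step 4: row=2, L[2]='2', prepend. Next row=LF[2]=3
  step 5: row=3, L[3]='c', prepend. Next row=LF[3]=4
Reversed output: c221$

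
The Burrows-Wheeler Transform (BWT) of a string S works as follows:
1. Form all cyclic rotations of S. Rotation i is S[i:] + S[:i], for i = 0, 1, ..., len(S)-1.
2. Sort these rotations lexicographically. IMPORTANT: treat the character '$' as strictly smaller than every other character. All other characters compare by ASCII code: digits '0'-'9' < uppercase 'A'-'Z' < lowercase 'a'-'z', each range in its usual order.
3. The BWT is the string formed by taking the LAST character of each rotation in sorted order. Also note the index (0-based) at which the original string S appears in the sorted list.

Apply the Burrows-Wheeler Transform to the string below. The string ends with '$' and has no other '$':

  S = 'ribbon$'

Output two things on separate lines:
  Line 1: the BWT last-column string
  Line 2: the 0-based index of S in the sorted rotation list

All 7 rotations (rotation i = S[i:]+S[:i]):
  rot[0] = ribbon$
  rot[1] = ibbon$r
  rot[2] = bbon$ri
  rot[3] = bon$rib
  rot[4] = on$ribb
  rot[5] = n$ribbo
  rot[6] = $ribbon
Sorted (with $ < everything):
  sorted[0] = $ribbon  (last char: 'n')
  sorted[1] = bbon$ri  (last char: 'i')
  sorted[2] = bon$rib  (last char: 'b')
  sorted[3] = ibbon$r  (last char: 'r')
  sorted[4] = n$ribbo  (last char: 'o')
  sorted[5] = on$ribb  (last char: 'b')
  sorted[6] = ribbon$  (last char: '$')
Last column: nibrob$
Original string S is at sorted index 6

Answer: nibrob$
6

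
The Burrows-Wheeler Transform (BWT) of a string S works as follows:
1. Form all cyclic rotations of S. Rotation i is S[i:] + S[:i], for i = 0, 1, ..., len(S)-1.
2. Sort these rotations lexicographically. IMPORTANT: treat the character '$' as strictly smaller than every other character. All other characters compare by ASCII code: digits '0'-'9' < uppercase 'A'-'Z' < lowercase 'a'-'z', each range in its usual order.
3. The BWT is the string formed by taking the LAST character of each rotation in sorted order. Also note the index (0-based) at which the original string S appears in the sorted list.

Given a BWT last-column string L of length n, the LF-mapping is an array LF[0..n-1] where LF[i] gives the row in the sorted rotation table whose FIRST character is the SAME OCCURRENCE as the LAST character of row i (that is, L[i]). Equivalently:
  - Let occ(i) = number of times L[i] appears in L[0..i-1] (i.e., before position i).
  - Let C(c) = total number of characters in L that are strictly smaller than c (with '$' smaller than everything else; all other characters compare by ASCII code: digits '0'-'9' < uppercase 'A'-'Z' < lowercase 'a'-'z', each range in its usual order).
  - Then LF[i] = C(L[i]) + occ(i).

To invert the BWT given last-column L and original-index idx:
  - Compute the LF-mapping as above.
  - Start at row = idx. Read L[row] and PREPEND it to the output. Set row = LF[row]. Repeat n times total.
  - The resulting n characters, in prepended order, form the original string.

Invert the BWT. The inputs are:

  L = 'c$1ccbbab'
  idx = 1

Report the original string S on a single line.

LF mapping: 6 0 1 7 8 3 4 2 5
Walk LF starting at row 1, prepending L[row]:
  step 1: row=1, L[1]='$', prepend. Next row=LF[1]=0
  step 2: row=0, L[0]='c', prepend. Next row=LF[0]=6
  step 3: row=6, L[6]='b', prepend. Next row=LF[6]=4
  step 4: row=4, L[4]='c', prepend. Next row=LF[4]=8
  step 5: row=8, L[8]='b', prepend. Next row=LF[8]=5
  step 6: row=5, L[5]='b', prepend. Next row=LF[5]=3
  step 7: row=3, L[3]='c', prepend. Next row=LF[3]=7
  step 8: row=7, L[7]='a', prepend. Next row=LF[7]=2
  step 9: row=2, L[2]='1', prepend. Next row=LF[2]=1
Reversed output: 1acbbcbc$

Answer: 1acbbcbc$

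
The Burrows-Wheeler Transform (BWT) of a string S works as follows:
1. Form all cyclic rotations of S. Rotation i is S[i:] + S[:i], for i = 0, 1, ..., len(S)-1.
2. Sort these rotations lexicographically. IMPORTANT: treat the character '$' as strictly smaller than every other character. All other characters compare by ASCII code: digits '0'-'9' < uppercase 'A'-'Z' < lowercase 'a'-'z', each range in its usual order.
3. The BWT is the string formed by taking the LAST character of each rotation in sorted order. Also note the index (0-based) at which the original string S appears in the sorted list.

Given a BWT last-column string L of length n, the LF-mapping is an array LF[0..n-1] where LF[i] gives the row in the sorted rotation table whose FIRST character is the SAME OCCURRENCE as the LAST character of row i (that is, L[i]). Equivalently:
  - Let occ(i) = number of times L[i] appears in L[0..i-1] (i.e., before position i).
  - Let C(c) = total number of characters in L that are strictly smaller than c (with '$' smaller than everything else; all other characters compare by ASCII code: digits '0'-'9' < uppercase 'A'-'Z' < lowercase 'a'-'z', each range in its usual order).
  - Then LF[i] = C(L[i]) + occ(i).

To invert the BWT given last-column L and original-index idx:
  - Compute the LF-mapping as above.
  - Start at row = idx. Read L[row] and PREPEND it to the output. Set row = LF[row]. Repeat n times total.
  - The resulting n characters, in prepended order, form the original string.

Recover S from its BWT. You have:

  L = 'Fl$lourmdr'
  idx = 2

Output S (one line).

LF mapping: 1 3 0 4 6 9 7 5 2 8
Walk LF starting at row 2, prepending L[row]:
  step 1: row=2, L[2]='$', prepend. Next row=LF[2]=0
  step 2: row=0, L[0]='F', prepend. Next row=LF[0]=1
  step 3: row=1, L[1]='l', prepend. Next row=LF[1]=3
  step 4: row=3, L[3]='l', prepend. Next row=LF[3]=4
  step 5: row=4, L[4]='o', prepend. Next row=LF[4]=6
  step 6: row=6, L[6]='r', prepend. Next row=LF[6]=7
  step 7: row=7, L[7]='m', prepend. Next row=LF[7]=5
  step 8: row=5, L[5]='u', prepend. Next row=LF[5]=9
  step 9: row=9, L[9]='r', prepend. Next row=LF[9]=8
  step 10: row=8, L[8]='d', prepend. Next row=LF[8]=2
Reversed output: drumrollF$

Answer: drumrollF$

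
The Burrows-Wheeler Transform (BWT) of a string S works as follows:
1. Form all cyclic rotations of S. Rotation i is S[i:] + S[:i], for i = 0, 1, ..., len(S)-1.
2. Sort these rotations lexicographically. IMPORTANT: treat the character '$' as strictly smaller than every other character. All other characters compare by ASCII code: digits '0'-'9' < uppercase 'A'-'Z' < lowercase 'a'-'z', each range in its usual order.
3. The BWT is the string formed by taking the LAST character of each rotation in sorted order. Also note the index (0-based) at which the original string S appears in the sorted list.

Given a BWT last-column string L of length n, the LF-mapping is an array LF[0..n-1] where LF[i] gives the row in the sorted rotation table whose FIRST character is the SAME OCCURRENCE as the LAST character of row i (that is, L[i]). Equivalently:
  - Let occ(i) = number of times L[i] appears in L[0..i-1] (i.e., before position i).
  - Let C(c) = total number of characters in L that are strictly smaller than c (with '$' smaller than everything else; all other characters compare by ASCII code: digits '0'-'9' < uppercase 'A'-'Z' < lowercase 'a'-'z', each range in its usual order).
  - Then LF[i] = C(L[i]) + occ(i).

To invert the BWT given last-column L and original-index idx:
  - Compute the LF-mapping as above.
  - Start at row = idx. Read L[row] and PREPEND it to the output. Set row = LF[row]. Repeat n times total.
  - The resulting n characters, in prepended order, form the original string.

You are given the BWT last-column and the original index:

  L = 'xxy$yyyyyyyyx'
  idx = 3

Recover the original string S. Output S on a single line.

LF mapping: 1 2 4 0 5 6 7 8 9 10 11 12 3
Walk LF starting at row 3, prepending L[row]:
  step 1: row=3, L[3]='$', prepend. Next row=LF[3]=0
  step 2: row=0, L[0]='x', prepend. Next row=LF[0]=1
  step 3: row=1, L[1]='x', prepend. Next row=LF[1]=2
  step 4: row=2, L[2]='y', prepend. Next row=LF[2]=4
  step 5: row=4, L[4]='y', prepend. Next row=LF[4]=5
  step 6: row=5, L[5]='y', prepend. Next row=LF[5]=6
  step 7: row=6, L[6]='y', prepend. Next row=LF[6]=7
  step 8: row=7, L[7]='y', prepend. Next row=LF[7]=8
  step 9: row=8, L[8]='y', prepend. Next row=LF[8]=9
  step 10: row=9, L[9]='y', prepend. Next row=LF[9]=10
  step 11: row=10, L[10]='y', prepend. Next row=LF[10]=11
  step 12: row=11, L[11]='y', prepend. Next row=LF[11]=12
  step 13: row=12, L[12]='x', prepend. Next row=LF[12]=3
Reversed output: xyyyyyyyyyxx$

Answer: xyyyyyyyyyxx$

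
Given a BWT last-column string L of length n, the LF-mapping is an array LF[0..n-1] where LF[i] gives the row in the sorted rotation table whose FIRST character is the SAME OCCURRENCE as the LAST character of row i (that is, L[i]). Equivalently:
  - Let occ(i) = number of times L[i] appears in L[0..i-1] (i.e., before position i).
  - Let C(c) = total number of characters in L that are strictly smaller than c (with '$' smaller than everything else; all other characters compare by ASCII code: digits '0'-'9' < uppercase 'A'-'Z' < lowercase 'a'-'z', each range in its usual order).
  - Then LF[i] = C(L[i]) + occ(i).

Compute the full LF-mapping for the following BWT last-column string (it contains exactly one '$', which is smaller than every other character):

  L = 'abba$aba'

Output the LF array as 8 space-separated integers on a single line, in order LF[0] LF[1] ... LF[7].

Answer: 1 5 6 2 0 3 7 4

Derivation:
Char counts: '$':1, 'a':4, 'b':3
C (first-col start): C('$')=0, C('a')=1, C('b')=5
L[0]='a': occ=0, LF[0]=C('a')+0=1+0=1
L[1]='b': occ=0, LF[1]=C('b')+0=5+0=5
L[2]='b': occ=1, LF[2]=C('b')+1=5+1=6
L[3]='a': occ=1, LF[3]=C('a')+1=1+1=2
L[4]='$': occ=0, LF[4]=C('$')+0=0+0=0
L[5]='a': occ=2, LF[5]=C('a')+2=1+2=3
L[6]='b': occ=2, LF[6]=C('b')+2=5+2=7
L[7]='a': occ=3, LF[7]=C('a')+3=1+3=4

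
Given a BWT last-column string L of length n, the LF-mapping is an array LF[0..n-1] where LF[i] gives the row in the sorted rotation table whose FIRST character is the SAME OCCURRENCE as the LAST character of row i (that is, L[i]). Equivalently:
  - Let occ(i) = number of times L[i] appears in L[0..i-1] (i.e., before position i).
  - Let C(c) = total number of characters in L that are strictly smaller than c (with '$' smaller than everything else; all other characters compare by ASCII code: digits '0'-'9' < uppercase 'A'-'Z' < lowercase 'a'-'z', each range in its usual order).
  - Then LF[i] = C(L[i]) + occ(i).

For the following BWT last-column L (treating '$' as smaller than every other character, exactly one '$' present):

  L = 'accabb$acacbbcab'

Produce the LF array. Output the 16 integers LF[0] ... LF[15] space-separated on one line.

Char counts: '$':1, 'a':5, 'b':5, 'c':5
C (first-col start): C('$')=0, C('a')=1, C('b')=6, C('c')=11
L[0]='a': occ=0, LF[0]=C('a')+0=1+0=1
L[1]='c': occ=0, LF[1]=C('c')+0=11+0=11
L[2]='c': occ=1, LF[2]=C('c')+1=11+1=12
L[3]='a': occ=1, LF[3]=C('a')+1=1+1=2
L[4]='b': occ=0, LF[4]=C('b')+0=6+0=6
L[5]='b': occ=1, LF[5]=C('b')+1=6+1=7
L[6]='$': occ=0, LF[6]=C('$')+0=0+0=0
L[7]='a': occ=2, LF[7]=C('a')+2=1+2=3
L[8]='c': occ=2, LF[8]=C('c')+2=11+2=13
L[9]='a': occ=3, LF[9]=C('a')+3=1+3=4
L[10]='c': occ=3, LF[10]=C('c')+3=11+3=14
L[11]='b': occ=2, LF[11]=C('b')+2=6+2=8
L[12]='b': occ=3, LF[12]=C('b')+3=6+3=9
L[13]='c': occ=4, LF[13]=C('c')+4=11+4=15
L[14]='a': occ=4, LF[14]=C('a')+4=1+4=5
L[15]='b': occ=4, LF[15]=C('b')+4=6+4=10

Answer: 1 11 12 2 6 7 0 3 13 4 14 8 9 15 5 10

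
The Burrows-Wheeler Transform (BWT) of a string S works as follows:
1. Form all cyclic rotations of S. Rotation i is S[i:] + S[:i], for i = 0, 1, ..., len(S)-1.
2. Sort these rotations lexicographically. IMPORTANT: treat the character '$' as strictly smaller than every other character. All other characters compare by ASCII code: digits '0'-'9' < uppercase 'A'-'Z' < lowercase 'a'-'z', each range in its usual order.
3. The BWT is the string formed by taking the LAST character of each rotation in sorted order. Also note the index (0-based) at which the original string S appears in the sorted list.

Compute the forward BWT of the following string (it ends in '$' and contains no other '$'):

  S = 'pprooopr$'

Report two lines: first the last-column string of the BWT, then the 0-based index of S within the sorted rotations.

All 9 rotations (rotation i = S[i:]+S[:i]):
  rot[0] = pprooopr$
  rot[1] = prooopr$p
  rot[2] = rooopr$pp
  rot[3] = ooopr$ppr
  rot[4] = oopr$ppro
  rot[5] = opr$pproo
  rot[6] = pr$pprooo
  rot[7] = r$pprooop
  rot[8] = $pprooopr
Sorted (with $ < everything):
  sorted[0] = $pprooopr  (last char: 'r')
  sorted[1] = ooopr$ppr  (last char: 'r')
  sorted[2] = oopr$ppro  (last char: 'o')
  sorted[3] = opr$pproo  (last char: 'o')
  sorted[4] = pprooopr$  (last char: '$')
  sorted[5] = pr$pprooo  (last char: 'o')
  sorted[6] = prooopr$p  (last char: 'p')
  sorted[7] = r$pprooop  (last char: 'p')
  sorted[8] = rooopr$pp  (last char: 'p')
Last column: rroo$oppp
Original string S is at sorted index 4

Answer: rroo$oppp
4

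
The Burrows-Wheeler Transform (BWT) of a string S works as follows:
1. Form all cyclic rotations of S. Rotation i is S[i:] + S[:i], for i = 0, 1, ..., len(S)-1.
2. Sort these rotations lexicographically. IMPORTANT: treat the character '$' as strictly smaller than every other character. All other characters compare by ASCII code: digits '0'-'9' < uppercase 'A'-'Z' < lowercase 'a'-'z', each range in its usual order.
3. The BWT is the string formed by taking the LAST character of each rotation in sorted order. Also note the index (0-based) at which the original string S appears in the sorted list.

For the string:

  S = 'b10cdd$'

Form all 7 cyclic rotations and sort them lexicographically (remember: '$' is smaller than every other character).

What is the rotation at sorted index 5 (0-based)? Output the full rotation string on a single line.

Answer: d$b10cd

Derivation:
All 7 rotations (rotation i = S[i:]+S[:i]):
  rot[0] = b10cdd$
  rot[1] = 10cdd$b
  rot[2] = 0cdd$b1
  rot[3] = cdd$b10
  rot[4] = dd$b10c
  rot[5] = d$b10cd
  rot[6] = $b10cdd
Sorted (with $ < everything):
  sorted[0] = $b10cdd
  sorted[1] = 0cdd$b1
  sorted[2] = 10cdd$b
  sorted[3] = b10cdd$
  sorted[4] = cdd$b10
  sorted[5] = d$b10cd
  sorted[6] = dd$b10c
sorted[5] = d$b10cd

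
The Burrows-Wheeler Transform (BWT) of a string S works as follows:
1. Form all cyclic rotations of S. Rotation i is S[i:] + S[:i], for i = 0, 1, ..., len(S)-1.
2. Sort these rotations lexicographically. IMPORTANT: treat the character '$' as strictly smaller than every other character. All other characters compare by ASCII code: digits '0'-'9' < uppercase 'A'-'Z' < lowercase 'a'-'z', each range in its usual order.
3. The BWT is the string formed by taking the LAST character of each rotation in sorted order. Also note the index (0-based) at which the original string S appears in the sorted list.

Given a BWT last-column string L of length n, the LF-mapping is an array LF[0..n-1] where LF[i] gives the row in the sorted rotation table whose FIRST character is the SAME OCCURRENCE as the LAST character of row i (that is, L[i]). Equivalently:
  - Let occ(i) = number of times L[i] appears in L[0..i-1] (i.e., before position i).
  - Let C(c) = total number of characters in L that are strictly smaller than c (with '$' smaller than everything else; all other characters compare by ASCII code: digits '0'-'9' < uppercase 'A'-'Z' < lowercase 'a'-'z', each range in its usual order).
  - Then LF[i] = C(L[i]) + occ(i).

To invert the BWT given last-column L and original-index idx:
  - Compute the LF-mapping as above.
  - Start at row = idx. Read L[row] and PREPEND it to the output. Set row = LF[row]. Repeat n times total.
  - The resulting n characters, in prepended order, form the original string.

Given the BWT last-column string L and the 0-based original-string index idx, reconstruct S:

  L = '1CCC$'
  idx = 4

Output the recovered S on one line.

Answer: CCC1$

Derivation:
LF mapping: 1 2 3 4 0
Walk LF starting at row 4, prepending L[row]:
  step 1: row=4, L[4]='$', prepend. Next row=LF[4]=0
  step 2: row=0, L[0]='1', prepend. Next row=LF[0]=1
  step 3: row=1, L[1]='C', prepend. Next row=LF[1]=2
  step 4: row=2, L[2]='C', prepend. Next row=LF[2]=3
  step 5: row=3, L[3]='C', prepend. Next row=LF[3]=4
Reversed output: CCC1$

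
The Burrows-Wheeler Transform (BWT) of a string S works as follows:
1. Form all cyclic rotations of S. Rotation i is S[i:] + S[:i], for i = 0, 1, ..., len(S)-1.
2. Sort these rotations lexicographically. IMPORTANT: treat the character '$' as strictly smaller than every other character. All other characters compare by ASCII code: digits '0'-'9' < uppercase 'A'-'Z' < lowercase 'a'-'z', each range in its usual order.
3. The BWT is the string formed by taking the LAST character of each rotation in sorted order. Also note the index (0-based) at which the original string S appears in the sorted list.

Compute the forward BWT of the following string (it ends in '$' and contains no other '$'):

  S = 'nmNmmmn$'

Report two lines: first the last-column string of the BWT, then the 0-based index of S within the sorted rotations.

All 8 rotations (rotation i = S[i:]+S[:i]):
  rot[0] = nmNmmmn$
  rot[1] = mNmmmn$n
  rot[2] = Nmmmn$nm
  rot[3] = mmmn$nmN
  rot[4] = mmn$nmNm
  rot[5] = mn$nmNmm
  rot[6] = n$nmNmmm
  rot[7] = $nmNmmmn
Sorted (with $ < everything):
  sorted[0] = $nmNmmmn  (last char: 'n')
  sorted[1] = Nmmmn$nm  (last char: 'm')
  sorted[2] = mNmmmn$n  (last char: 'n')
  sorted[3] = mmmn$nmN  (last char: 'N')
  sorted[4] = mmn$nmNm  (last char: 'm')
  sorted[5] = mn$nmNmm  (last char: 'm')
  sorted[6] = n$nmNmmm  (last char: 'm')
  sorted[7] = nmNmmmn$  (last char: '$')
Last column: nmnNmmm$
Original string S is at sorted index 7

Answer: nmnNmmm$
7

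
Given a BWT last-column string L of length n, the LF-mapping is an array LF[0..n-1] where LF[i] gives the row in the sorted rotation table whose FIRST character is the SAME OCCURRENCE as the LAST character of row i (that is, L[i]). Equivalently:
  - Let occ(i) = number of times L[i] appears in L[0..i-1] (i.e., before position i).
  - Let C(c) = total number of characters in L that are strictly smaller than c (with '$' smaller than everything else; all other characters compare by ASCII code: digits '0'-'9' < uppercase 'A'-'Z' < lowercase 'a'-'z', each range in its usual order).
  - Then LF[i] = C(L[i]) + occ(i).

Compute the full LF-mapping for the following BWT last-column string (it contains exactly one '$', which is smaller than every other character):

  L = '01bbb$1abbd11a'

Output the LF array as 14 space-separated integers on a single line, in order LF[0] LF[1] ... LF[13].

Answer: 1 2 8 9 10 0 3 6 11 12 13 4 5 7

Derivation:
Char counts: '$':1, '0':1, '1':4, 'a':2, 'b':5, 'd':1
C (first-col start): C('$')=0, C('0')=1, C('1')=2, C('a')=6, C('b')=8, C('d')=13
L[0]='0': occ=0, LF[0]=C('0')+0=1+0=1
L[1]='1': occ=0, LF[1]=C('1')+0=2+0=2
L[2]='b': occ=0, LF[2]=C('b')+0=8+0=8
L[3]='b': occ=1, LF[3]=C('b')+1=8+1=9
L[4]='b': occ=2, LF[4]=C('b')+2=8+2=10
L[5]='$': occ=0, LF[5]=C('$')+0=0+0=0
L[6]='1': occ=1, LF[6]=C('1')+1=2+1=3
L[7]='a': occ=0, LF[7]=C('a')+0=6+0=6
L[8]='b': occ=3, LF[8]=C('b')+3=8+3=11
L[9]='b': occ=4, LF[9]=C('b')+4=8+4=12
L[10]='d': occ=0, LF[10]=C('d')+0=13+0=13
L[11]='1': occ=2, LF[11]=C('1')+2=2+2=4
L[12]='1': occ=3, LF[12]=C('1')+3=2+3=5
L[13]='a': occ=1, LF[13]=C('a')+1=6+1=7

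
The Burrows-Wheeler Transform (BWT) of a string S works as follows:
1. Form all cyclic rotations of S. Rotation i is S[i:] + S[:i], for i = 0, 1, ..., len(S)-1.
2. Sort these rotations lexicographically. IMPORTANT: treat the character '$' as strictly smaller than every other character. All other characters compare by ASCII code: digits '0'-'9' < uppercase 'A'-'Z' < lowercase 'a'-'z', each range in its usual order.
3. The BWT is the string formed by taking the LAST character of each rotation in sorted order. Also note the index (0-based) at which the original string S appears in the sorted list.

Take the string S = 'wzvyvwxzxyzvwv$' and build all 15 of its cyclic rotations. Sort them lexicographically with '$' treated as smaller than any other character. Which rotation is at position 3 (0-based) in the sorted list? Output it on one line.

All 15 rotations (rotation i = S[i:]+S[:i]):
  rot[0] = wzvyvwxzxyzvwv$
  rot[1] = zvyvwxzxyzvwv$w
  rot[2] = vyvwxzxyzvwv$wz
  rot[3] = yvwxzxyzvwv$wzv
  rot[4] = vwxzxyzvwv$wzvy
  rot[5] = wxzxyzvwv$wzvyv
  rot[6] = xzxyzvwv$wzvyvw
  rot[7] = zxyzvwv$wzvyvwx
  rot[8] = xyzvwv$wzvyvwxz
  rot[9] = yzvwv$wzvyvwxzx
  rot[10] = zvwv$wzvyvwxzxy
  rot[11] = vwv$wzvyvwxzxyz
  rot[12] = wv$wzvyvwxzxyzv
  rot[13] = v$wzvyvwxzxyzvw
  rot[14] = $wzvyvwxzxyzvwv
Sorted (with $ < everything):
  sorted[0] = $wzvyvwxzxyzvwv
  sorted[1] = v$wzvyvwxzxyzvw
  sorted[2] = vwv$wzvyvwxzxyz
  sorted[3] = vwxzxyzvwv$wzvy
  sorted[4] = vyvwxzxyzvwv$wz
  sorted[5] = wv$wzvyvwxzxyzv
  sorted[6] = wxzxyzvwv$wzvyv
  sorted[7] = wzvyvwxzxyzvwv$
  sorted[8] = xyzvwv$wzvyvwxz
  sorted[9] = xzxyzvwv$wzvyvw
  sorted[10] = yvwxzxyzvwv$wzv
  sorted[11] = yzvwv$wzvyvwxzx
  sorted[12] = zvwv$wzvyvwxzxy
  sorted[13] = zvyvwxzxyzvwv$w
  sorted[14] = zxyzvwv$wzvyvwx
sorted[3] = vwxzxyzvwv$wzvy

Answer: vwxzxyzvwv$wzvy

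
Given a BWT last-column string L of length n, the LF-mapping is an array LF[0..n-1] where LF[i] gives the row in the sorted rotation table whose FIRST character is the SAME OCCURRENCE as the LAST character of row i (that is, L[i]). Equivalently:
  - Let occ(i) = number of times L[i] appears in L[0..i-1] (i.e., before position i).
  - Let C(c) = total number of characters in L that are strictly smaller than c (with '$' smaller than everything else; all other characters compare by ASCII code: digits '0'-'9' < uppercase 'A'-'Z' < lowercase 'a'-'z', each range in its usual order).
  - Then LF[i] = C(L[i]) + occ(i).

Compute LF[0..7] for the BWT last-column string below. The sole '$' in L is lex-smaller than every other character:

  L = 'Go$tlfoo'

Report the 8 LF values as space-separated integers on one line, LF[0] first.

Answer: 1 4 0 7 3 2 5 6

Derivation:
Char counts: '$':1, 'G':1, 'f':1, 'l':1, 'o':3, 't':1
C (first-col start): C('$')=0, C('G')=1, C('f')=2, C('l')=3, C('o')=4, C('t')=7
L[0]='G': occ=0, LF[0]=C('G')+0=1+0=1
L[1]='o': occ=0, LF[1]=C('o')+0=4+0=4
L[2]='$': occ=0, LF[2]=C('$')+0=0+0=0
L[3]='t': occ=0, LF[3]=C('t')+0=7+0=7
L[4]='l': occ=0, LF[4]=C('l')+0=3+0=3
L[5]='f': occ=0, LF[5]=C('f')+0=2+0=2
L[6]='o': occ=1, LF[6]=C('o')+1=4+1=5
L[7]='o': occ=2, LF[7]=C('o')+2=4+2=6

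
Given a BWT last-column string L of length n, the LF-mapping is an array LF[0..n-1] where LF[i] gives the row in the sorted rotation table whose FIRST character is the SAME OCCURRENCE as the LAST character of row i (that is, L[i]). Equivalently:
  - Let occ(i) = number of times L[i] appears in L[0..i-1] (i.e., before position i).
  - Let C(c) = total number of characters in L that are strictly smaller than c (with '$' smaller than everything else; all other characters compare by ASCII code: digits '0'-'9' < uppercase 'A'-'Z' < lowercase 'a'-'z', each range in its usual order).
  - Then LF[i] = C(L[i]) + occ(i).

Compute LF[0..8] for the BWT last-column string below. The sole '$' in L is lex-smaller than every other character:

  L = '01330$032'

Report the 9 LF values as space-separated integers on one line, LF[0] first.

Answer: 1 4 6 7 2 0 3 8 5

Derivation:
Char counts: '$':1, '0':3, '1':1, '2':1, '3':3
C (first-col start): C('$')=0, C('0')=1, C('1')=4, C('2')=5, C('3')=6
L[0]='0': occ=0, LF[0]=C('0')+0=1+0=1
L[1]='1': occ=0, LF[1]=C('1')+0=4+0=4
L[2]='3': occ=0, LF[2]=C('3')+0=6+0=6
L[3]='3': occ=1, LF[3]=C('3')+1=6+1=7
L[4]='0': occ=1, LF[4]=C('0')+1=1+1=2
L[5]='$': occ=0, LF[5]=C('$')+0=0+0=0
L[6]='0': occ=2, LF[6]=C('0')+2=1+2=3
L[7]='3': occ=2, LF[7]=C('3')+2=6+2=8
L[8]='2': occ=0, LF[8]=C('2')+0=5+0=5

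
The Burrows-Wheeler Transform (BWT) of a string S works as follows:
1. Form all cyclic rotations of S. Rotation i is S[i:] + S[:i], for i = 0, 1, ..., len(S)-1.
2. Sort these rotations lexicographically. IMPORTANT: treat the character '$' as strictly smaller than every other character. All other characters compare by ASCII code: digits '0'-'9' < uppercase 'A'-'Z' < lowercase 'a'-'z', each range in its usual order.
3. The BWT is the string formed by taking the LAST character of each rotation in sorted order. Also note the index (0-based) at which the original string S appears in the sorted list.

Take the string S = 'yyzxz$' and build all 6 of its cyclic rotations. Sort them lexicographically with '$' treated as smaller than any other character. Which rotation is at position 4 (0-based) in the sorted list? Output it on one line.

All 6 rotations (rotation i = S[i:]+S[:i]):
  rot[0] = yyzxz$
  rot[1] = yzxz$y
  rot[2] = zxz$yy
  rot[3] = xz$yyz
  rot[4] = z$yyzx
  rot[5] = $yyzxz
Sorted (with $ < everything):
  sorted[0] = $yyzxz
  sorted[1] = xz$yyz
  sorted[2] = yyzxz$
  sorted[3] = yzxz$y
  sorted[4] = z$yyzx
  sorted[5] = zxz$yy
sorted[4] = z$yyzx

Answer: z$yyzx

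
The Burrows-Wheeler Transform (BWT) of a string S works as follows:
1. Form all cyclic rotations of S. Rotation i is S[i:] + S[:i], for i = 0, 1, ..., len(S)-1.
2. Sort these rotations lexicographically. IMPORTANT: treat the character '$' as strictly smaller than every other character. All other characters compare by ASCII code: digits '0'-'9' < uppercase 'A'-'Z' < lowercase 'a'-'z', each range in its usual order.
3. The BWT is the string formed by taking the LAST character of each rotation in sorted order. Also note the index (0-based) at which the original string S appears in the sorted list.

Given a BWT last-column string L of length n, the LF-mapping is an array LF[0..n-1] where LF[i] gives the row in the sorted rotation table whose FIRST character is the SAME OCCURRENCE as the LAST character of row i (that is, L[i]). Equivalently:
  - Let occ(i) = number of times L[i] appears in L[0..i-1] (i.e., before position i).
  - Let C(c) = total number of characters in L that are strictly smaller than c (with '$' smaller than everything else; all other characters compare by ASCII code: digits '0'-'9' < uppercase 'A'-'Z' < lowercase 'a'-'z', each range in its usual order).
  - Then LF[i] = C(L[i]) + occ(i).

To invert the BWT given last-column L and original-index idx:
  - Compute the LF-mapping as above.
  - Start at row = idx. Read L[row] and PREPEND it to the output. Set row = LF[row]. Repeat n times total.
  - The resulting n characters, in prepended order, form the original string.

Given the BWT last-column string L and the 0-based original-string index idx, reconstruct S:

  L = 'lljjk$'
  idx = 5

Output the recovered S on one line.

LF mapping: 4 5 1 2 3 0
Walk LF starting at row 5, prepending L[row]:
  step 1: row=5, L[5]='$', prepend. Next row=LF[5]=0
  step 2: row=0, L[0]='l', prepend. Next row=LF[0]=4
  step 3: row=4, L[4]='k', prepend. Next row=LF[4]=3
  step 4: row=3, L[3]='j', prepend. Next row=LF[3]=2
  step 5: row=2, L[2]='j', prepend. Next row=LF[2]=1
  step 6: row=1, L[1]='l', prepend. Next row=LF[1]=5
Reversed output: ljjkl$

Answer: ljjkl$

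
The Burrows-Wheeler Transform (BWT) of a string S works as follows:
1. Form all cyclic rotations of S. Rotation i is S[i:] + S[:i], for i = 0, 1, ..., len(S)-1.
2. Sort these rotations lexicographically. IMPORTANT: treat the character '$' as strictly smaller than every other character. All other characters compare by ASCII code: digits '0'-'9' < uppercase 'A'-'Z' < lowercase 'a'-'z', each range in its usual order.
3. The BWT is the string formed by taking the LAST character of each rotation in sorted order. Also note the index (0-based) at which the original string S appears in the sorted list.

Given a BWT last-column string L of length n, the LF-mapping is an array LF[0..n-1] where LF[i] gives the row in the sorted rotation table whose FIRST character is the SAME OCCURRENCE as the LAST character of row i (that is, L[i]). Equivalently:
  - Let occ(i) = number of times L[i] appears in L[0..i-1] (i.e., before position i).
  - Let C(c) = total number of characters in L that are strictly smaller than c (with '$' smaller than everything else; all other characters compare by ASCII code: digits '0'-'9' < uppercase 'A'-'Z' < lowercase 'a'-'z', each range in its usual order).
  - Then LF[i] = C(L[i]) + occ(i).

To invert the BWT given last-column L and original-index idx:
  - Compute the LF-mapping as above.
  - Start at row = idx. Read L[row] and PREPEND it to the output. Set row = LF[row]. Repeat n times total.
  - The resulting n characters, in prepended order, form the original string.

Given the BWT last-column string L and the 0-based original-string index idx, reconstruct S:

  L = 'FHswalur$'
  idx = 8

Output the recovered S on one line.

Answer: walrusHF$

Derivation:
LF mapping: 1 2 6 8 3 4 7 5 0
Walk LF starting at row 8, prepending L[row]:
  step 1: row=8, L[8]='$', prepend. Next row=LF[8]=0
  step 2: row=0, L[0]='F', prepend. Next row=LF[0]=1
  step 3: row=1, L[1]='H', prepend. Next row=LF[1]=2
  step 4: row=2, L[2]='s', prepend. Next row=LF[2]=6
  step 5: row=6, L[6]='u', prepend. Next row=LF[6]=7
  step 6: row=7, L[7]='r', prepend. Next row=LF[7]=5
  step 7: row=5, L[5]='l', prepend. Next row=LF[5]=4
  step 8: row=4, L[4]='a', prepend. Next row=LF[4]=3
  step 9: row=3, L[3]='w', prepend. Next row=LF[3]=8
Reversed output: walrusHF$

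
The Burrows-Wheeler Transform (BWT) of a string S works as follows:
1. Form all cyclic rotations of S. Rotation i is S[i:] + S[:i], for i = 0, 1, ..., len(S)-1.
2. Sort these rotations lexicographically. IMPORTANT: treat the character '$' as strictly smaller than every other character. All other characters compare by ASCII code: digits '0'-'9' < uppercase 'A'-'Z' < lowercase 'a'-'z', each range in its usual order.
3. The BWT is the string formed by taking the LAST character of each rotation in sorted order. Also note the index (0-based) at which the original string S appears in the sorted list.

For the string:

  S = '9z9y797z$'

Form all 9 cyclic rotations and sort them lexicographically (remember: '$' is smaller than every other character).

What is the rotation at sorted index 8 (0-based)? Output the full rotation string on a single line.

All 9 rotations (rotation i = S[i:]+S[:i]):
  rot[0] = 9z9y797z$
  rot[1] = z9y797z$9
  rot[2] = 9y797z$9z
  rot[3] = y797z$9z9
  rot[4] = 797z$9z9y
  rot[5] = 97z$9z9y7
  rot[6] = 7z$9z9y79
  rot[7] = z$9z9y797
  rot[8] = $9z9y797z
Sorted (with $ < everything):
  sorted[0] = $9z9y797z
  sorted[1] = 797z$9z9y
  sorted[2] = 7z$9z9y79
  sorted[3] = 97z$9z9y7
  sorted[4] = 9y797z$9z
  sorted[5] = 9z9y797z$
  sorted[6] = y797z$9z9
  sorted[7] = z$9z9y797
  sorted[8] = z9y797z$9
sorted[8] = z9y797z$9

Answer: z9y797z$9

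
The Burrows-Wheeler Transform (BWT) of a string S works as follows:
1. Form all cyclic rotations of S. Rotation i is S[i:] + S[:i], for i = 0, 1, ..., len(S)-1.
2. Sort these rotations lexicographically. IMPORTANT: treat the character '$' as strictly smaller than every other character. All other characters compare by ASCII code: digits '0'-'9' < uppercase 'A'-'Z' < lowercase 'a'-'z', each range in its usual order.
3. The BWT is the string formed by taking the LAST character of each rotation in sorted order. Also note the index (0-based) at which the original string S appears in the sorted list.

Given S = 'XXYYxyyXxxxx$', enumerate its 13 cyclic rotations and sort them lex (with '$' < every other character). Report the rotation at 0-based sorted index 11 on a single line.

All 13 rotations (rotation i = S[i:]+S[:i]):
  rot[0] = XXYYxyyXxxxx$
  rot[1] = XYYxyyXxxxx$X
  rot[2] = YYxyyXxxxx$XX
  rot[3] = YxyyXxxxx$XXY
  rot[4] = xyyXxxxx$XXYY
  rot[5] = yyXxxxx$XXYYx
  rot[6] = yXxxxx$XXYYxy
  rot[7] = Xxxxx$XXYYxyy
  rot[8] = xxxx$XXYYxyyX
  rot[9] = xxx$XXYYxyyXx
  rot[10] = xx$XXYYxyyXxx
  rot[11] = x$XXYYxyyXxxx
  rot[12] = $XXYYxyyXxxxx
Sorted (with $ < everything):
  sorted[0] = $XXYYxyyXxxxx
  sorted[1] = XXYYxyyXxxxx$
  sorted[2] = XYYxyyXxxxx$X
  sorted[3] = Xxxxx$XXYYxyy
  sorted[4] = YYxyyXxxxx$XX
  sorted[5] = YxyyXxxxx$XXY
  sorted[6] = x$XXYYxyyXxxx
  sorted[7] = xx$XXYYxyyXxx
  sorted[8] = xxx$XXYYxyyXx
  sorted[9] = xxxx$XXYYxyyX
  sorted[10] = xyyXxxxx$XXYY
  sorted[11] = yXxxxx$XXYYxy
  sorted[12] = yyXxxxx$XXYYx
sorted[11] = yXxxxx$XXYYxy

Answer: yXxxxx$XXYYxy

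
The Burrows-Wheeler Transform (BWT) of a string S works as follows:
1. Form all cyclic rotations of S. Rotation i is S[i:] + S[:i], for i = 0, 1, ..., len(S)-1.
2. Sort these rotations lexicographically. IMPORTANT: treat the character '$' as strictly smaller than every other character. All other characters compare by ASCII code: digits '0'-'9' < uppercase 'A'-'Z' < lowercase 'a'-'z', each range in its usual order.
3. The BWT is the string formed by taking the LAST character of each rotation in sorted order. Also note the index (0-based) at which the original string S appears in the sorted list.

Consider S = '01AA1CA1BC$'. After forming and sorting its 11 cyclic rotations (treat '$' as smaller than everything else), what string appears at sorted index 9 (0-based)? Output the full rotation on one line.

All 11 rotations (rotation i = S[i:]+S[:i]):
  rot[0] = 01AA1CA1BC$
  rot[1] = 1AA1CA1BC$0
  rot[2] = AA1CA1BC$01
  rot[3] = A1CA1BC$01A
  rot[4] = 1CA1BC$01AA
  rot[5] = CA1BC$01AA1
  rot[6] = A1BC$01AA1C
  rot[7] = 1BC$01AA1CA
  rot[8] = BC$01AA1CA1
  rot[9] = C$01AA1CA1B
  rot[10] = $01AA1CA1BC
Sorted (with $ < everything):
  sorted[0] = $01AA1CA1BC
  sorted[1] = 01AA1CA1BC$
  sorted[2] = 1AA1CA1BC$0
  sorted[3] = 1BC$01AA1CA
  sorted[4] = 1CA1BC$01AA
  sorted[5] = A1BC$01AA1C
  sorted[6] = A1CA1BC$01A
  sorted[7] = AA1CA1BC$01
  sorted[8] = BC$01AA1CA1
  sorted[9] = C$01AA1CA1B
  sorted[10] = CA1BC$01AA1
sorted[9] = C$01AA1CA1B

Answer: C$01AA1CA1B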